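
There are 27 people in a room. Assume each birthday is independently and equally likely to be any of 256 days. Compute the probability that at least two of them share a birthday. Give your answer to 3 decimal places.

It's easier to compute the probability that all 27 are distinct.
P(all distinct) = 256/256 · 255/256 · ··· · 230/256 ≈ 0.241.
So the probability of at least one match is 1 − 0.241 = 0.759.

0.759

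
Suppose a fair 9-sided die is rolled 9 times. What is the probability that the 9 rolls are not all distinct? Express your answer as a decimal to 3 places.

0.999

P(all 9 different) = 9/9 · 8/9 · ··· · 1/9 ≈ 0.001.
P(at least two equal) = 1 − 0.001 = 0.999.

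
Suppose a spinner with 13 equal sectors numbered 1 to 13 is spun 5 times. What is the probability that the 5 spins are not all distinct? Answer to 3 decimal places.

P(all 5 different) = 13/13 · 12/13 · ··· · 9/13 ≈ 0.416.
P(at least two equal) = 1 − 0.416 = 0.584.

0.584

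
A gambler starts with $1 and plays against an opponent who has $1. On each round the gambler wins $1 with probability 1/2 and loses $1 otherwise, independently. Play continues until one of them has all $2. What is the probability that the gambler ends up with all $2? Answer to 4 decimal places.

With a fair step, P(i) = ½P(i−1) + ½P(i+1) with P(0)=0, P(2)=1 has the linear solution P(i) = i/2.
P(1) = 1/2 ≈ 0.5000.

0.5000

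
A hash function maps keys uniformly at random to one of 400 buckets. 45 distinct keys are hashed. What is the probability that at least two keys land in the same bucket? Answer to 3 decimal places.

It's easier to compute the probability that all 45 are distinct.
P(all distinct) = 400/400 · 399/400 · ··· · 356/400 ≈ 0.076.
So the probability of at least one match is 1 − 0.076 = 0.924.

0.924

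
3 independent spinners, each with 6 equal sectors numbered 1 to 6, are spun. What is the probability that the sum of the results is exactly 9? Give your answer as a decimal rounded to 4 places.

0.1157

There are 6^3 = 216 equally likely outcomes.
The number of ordered 3-tuples from {1,…,6} summing to 9 is 25.
P(sum = 9) = 25/216 ≈ 0.1157.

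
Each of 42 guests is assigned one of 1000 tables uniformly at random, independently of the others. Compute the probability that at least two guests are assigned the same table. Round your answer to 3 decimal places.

0.582

It's easier to compute the probability that all 42 are distinct.
P(all distinct) = 1000/1000 · 999/1000 · ··· · 959/1000 ≈ 0.418.
So the probability of at least one match is 1 − 0.418 = 0.582.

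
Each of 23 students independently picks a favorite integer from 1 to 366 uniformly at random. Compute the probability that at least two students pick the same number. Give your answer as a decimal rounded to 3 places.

0.506

It's easier to compute the probability that all 23 are distinct.
P(all distinct) = 366/366 · 365/366 · ··· · 344/366 ≈ 0.494.
So the probability of at least one match is 1 − 0.494 = 0.506.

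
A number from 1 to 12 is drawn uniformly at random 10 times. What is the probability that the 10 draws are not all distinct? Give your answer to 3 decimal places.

P(all 10 different) = 12/12 · 11/12 · ··· · 3/12 ≈ 0.004.
P(at least two equal) = 1 − 0.004 = 0.996.

0.996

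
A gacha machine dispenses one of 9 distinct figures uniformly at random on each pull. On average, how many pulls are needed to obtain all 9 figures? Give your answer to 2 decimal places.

25.46

After i distinct types are collected, each trial gives a new one with probability (9−i)/9, so the expected wait for the next new type is 9/(9−i).
E = 9/9 + 9/8 + 9/7 + 9/6 + 9/5 + 9/4 + 9/3 + 9/2 + 9/1 = 7129/280 ≈ 25.46.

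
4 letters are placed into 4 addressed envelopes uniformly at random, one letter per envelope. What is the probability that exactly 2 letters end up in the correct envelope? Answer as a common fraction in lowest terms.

1/4

Choose which 2 of the 4 are fixed: C(4,2) = 6 ways.
The remaining 2 must have no fixed point: D(2) = 1.
P = 6·1/24 = 1/4.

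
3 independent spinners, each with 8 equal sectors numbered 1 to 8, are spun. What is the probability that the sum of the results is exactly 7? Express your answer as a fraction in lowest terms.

There are 8^3 = 512 equally likely outcomes.
The number of ordered 3-tuples from {1,…,8} summing to 7 is 15.
P(sum = 7) = 15/512.

15/512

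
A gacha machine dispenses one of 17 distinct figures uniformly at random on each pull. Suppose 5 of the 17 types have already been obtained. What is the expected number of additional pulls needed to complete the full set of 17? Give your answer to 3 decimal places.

Starting from 5 distinct types, each trial gives a new one with probability (17−i)/17 when i types are held, so the wait for the next new type is 17/(17−i).
E = 17/12 + 17/11 + 17/10 + 17/9 + 17/8 + 17/7 + 17/6 + 17/5 + 17/4 + 17/3 + 17/2 + 17/1 = 1462357/27720 ≈ 52.755.

52.755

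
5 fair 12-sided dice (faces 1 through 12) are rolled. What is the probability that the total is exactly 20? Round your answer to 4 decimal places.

0.0149

There are 12^5 = 248832 equally likely outcomes.
The number of ordered 5-tuples from {1,…,12} summing to 20 is 3701.
P(sum = 20) = 3701/248832 ≈ 0.0149.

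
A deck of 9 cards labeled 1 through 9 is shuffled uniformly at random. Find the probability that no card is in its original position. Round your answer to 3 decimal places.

0.368

This is the derangement probability: permutations of 9 with no fixed point.
D(9) = 9! · (1 − 1/1! + 1/2! − ··· + (−1)^9/9!) = 133496.
P = 133496/362880 = 16687/45360 ≈ 0.368.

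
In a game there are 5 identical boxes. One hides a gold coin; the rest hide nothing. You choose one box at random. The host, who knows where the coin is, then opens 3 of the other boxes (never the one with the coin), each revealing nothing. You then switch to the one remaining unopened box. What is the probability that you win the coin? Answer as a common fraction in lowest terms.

Your original box holds the coin with probability 1/5, so the other 4 collectively hold it with probability 4/5.
The host can always find 3 empty boxes to open, so the reveals don't change that 4/5; it is now spread over the 1 remaining unopened box.
P(win by switching) = (4/5) · (1/1) = 4/5.

4/5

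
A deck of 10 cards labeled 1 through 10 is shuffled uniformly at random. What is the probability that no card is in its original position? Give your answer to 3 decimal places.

This is the derangement probability: permutations of 10 with no fixed point.
D(10) = 10! · (1 − 1/1! + 1/2! − ··· + (−1)^10/10!) = 1334961.
P = 1334961/3628800 = 16481/44800 ≈ 0.368.

0.368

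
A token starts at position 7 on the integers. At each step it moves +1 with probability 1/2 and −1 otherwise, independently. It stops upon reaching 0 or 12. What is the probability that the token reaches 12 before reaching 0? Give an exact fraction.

With a fair step, P(i) = ½P(i−1) + ½P(i+1) with P(0)=0, P(12)=1 has the linear solution P(i) = i/12.
P(7) = 7/12.

7/12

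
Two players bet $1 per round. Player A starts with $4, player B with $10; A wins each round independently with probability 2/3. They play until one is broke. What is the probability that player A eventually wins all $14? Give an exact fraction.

5120/5461

Let r = q/p = (1/3)/(2/3) = 1/2. The recurrence P(i) = p·P(i+1) + q·P(i−1) with P(0)=0, P(14)=1 gives P(i) = (1 − r^i)/(1 − r^14).
P(4) = (1 − (1/2)^4) / (1 − (1/2)^14) = 5120/5461.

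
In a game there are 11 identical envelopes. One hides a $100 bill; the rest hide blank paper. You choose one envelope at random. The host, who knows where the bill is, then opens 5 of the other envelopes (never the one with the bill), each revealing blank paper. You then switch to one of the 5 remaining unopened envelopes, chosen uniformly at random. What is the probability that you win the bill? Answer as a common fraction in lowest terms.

2/11

Your original envelope holds the bill with probability 1/11, so the other 10 collectively hold it with probability 10/11.
The host can always find 5 empty envelopes to open, so the reveals don't change that 10/11; it is now spread over the 5 remaining unopened envelopes.
P(win by switching) = (10/11) · (1/5) = 2/11.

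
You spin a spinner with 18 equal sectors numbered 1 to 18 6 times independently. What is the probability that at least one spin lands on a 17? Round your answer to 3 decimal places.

P(no spin lands on a 17) = (17/18)^6 ≈ 0.710.
P(at least one) = 1 − 0.710 = 0.290.

0.290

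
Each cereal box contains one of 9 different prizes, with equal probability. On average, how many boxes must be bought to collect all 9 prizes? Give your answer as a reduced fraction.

7129/280

After i distinct types are collected, each trial gives a new one with probability (9−i)/9, so the expected wait for the next new type is 9/(9−i).
E = 9/9 + 9/8 + 9/7 + 9/6 + 9/5 + 9/4 + 9/3 + 9/2 + 9/1 = 7129/280.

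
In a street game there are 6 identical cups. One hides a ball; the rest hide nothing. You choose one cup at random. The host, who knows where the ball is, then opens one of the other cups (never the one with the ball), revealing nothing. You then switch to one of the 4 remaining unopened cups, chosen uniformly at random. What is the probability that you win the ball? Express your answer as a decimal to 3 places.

Your original cup holds the ball with probability 1/6, so the other 5 collectively hold it with probability 5/6.
The host can always find an empty cup to open, so this doesn't change that 5/6; it is now spread over the 4 remaining unopened cups.
P(win by switching) = (5/6) · (1/4) = 5/24 ≈ 0.208.

0.208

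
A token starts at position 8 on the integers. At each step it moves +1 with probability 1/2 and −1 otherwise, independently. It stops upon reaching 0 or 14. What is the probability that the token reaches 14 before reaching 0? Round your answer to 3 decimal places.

With a fair step, P(i) = ½P(i−1) + ½P(i+1) with P(0)=0, P(14)=1 has the linear solution P(i) = i/14.
P(8) = 8/14 = 4/7 ≈ 0.571.

0.571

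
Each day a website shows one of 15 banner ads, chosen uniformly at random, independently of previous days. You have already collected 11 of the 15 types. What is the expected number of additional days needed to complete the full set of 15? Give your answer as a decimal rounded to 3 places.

Starting from 11 distinct types, each trial gives a new one with probability (15−i)/15 when i types are held, so the wait for the next new type is 15/(15−i).
E = 15/4 + 15/3 + 15/2 + 15/1 = 125/4 ≈ 31.250.

31.250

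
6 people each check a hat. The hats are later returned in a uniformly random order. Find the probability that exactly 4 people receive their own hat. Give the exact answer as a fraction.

Choose which 4 of the 6 are fixed: C(6,4) = 15 ways.
The remaining 2 must have no fixed point: D(2) = 1.
P = 15·1/720 = 1/48.

1/48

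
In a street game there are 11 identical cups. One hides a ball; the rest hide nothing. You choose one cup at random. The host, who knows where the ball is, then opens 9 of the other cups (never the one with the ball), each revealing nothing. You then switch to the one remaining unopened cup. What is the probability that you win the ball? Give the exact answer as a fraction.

10/11

Your original cup holds the ball with probability 1/11, so the other 10 collectively hold it with probability 10/11.
The host can always find 9 empty cups to open, so the reveals don't change that 10/11; it is now spread over the 1 remaining unopened cup.
P(win by switching) = (10/11) · (1/1) = 10/11.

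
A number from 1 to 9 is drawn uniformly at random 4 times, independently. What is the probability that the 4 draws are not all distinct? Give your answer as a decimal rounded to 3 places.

0.539

P(all 4 different) = 9/9 · 8/9 · ··· · 6/9 ≈ 0.461.
P(at least two equal) = 1 − 0.461 = 0.539.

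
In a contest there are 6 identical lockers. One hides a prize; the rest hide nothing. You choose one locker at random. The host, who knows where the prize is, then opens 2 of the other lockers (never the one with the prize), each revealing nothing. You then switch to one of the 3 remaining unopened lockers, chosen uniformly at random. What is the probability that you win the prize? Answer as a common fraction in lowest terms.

Your original locker holds the prize with probability 1/6, so the other 5 collectively hold it with probability 5/6.
The host can always find 2 empty lockers to open, so the reveals don't change that 5/6; it is now spread over the 3 remaining unopened lockers.
P(win by switching) = (5/6) · (1/3) = 5/18.

5/18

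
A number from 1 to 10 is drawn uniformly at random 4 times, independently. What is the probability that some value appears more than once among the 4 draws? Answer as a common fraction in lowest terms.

62/125

P(all 4 different) = 10/10 · 9/10 · ··· · 7/10 = 63/125.
P(at least two equal) = 1 − 63/125 = 62/125.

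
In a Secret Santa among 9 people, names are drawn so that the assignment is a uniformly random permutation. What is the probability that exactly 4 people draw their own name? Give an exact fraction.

11/720

Choose which 4 of the 9 are fixed: C(9,4) = 126 ways.
The remaining 5 must have no fixed point: D(5) = 44.
P = 126·44/362880 = 11/720.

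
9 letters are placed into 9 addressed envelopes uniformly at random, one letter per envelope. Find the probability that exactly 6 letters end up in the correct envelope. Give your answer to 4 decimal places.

0.0005

Choose which 6 of the 9 are fixed: C(9,6) = 84 ways.
The remaining 3 must have no fixed point: D(3) = 2.
P = 84·2/362880 = 1/2160 ≈ 0.0005.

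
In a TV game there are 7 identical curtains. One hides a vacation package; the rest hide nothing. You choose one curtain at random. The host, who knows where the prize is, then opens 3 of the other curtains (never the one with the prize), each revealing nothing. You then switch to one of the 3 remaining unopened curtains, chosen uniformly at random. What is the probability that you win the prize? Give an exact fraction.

Your original curtain holds the prize with probability 1/7, so the other 6 collectively hold it with probability 6/7.
The host can always find 3 empty curtains to open, so the reveals don't change that 6/7; it is now spread over the 3 remaining unopened curtains.
P(win by switching) = (6/7) · (1/3) = 2/7.

2/7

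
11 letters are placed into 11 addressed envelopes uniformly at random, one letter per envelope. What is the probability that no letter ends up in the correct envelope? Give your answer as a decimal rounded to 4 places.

This is the derangement probability: permutations of 11 with no fixed point.
D(11) = 11! · (1 − 1/1! + 1/2! − ··· + (−1)^11/11!) = 14684570.
P = 14684570/39916800 = 1468457/3991680 ≈ 0.3679.

0.3679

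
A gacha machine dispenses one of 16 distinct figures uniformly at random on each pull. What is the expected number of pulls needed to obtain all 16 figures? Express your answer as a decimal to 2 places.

54.09

After i distinct types are collected, each trial gives a new one with probability (16−i)/16, so the expected wait for the next new type is 16/(16−i).
E = 16/16 + 16/15 + 16/14 + 16/13 + 16/12 + 16/11 + 16/10 + 16/9 + 16/8 + 16/7 + 16/6 + 16/5 + 16/4 + 16/3 + 16/2 + 16/1 = 2436559/45045 ≈ 54.09.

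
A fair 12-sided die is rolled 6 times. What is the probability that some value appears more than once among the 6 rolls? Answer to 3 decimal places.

0.777

P(all 6 different) = 12/12 · 11/12 · ··· · 7/12 ≈ 0.223.
P(at least two equal) = 1 − 0.223 = 0.777.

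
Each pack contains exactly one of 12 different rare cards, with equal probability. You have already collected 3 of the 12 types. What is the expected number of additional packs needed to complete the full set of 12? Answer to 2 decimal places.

Starting from 3 distinct types, each trial gives a new one with probability (12−i)/12 when i types are held, so the wait for the next new type is 12/(12−i).
E = 12/9 + 12/8 + 12/7 + 12/6 + 12/5 + 12/4 + 12/3 + 12/2 + 12/1 = 7129/210 ≈ 33.95.

33.95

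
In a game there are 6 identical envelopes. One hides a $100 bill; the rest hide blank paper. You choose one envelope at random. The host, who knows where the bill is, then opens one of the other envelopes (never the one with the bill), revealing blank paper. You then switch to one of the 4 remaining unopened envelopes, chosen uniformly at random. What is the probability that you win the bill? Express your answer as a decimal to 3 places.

Your original envelope holds the bill with probability 1/6, so the other 5 collectively hold it with probability 5/6.
The host can always find an empty envelope to open, so this doesn't change that 5/6; it is now spread over the 4 remaining unopened envelopes.
P(win by switching) = (5/6) · (1/4) = 5/24 ≈ 0.208.

0.208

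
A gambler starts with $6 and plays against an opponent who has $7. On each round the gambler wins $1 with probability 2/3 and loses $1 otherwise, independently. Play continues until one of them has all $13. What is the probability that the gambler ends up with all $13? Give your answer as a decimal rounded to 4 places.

Let r = q/p = (1/3)/(2/3) = 1/2. The recurrence P(i) = p·P(i+1) + q·P(i−1) with P(0)=0, P(13)=1 gives P(i) = (1 − r^i)/(1 − r^13).
P(6) = (1 − (1/2)^6) / (1 − (1/2)^13) = 8064/8191 ≈ 0.9845.

0.9845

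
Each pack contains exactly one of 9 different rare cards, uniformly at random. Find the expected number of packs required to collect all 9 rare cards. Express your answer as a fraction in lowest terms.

After i distinct types are collected, each trial gives a new one with probability (9−i)/9, so the expected wait for the next new type is 9/(9−i).
E = 9/9 + 9/8 + 9/7 + 9/6 + 9/5 + 9/4 + 9/3 + 9/2 + 9/1 = 7129/280.

7129/280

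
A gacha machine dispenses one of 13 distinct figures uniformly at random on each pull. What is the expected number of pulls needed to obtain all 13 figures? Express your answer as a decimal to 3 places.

41.342

After i distinct types are collected, each trial gives a new one with probability (13−i)/13, so the expected wait for the next new type is 13/(13−i).
E = 13/13 + 13/12 + 13/11 + 13/10 + 13/9 + 13/8 + 13/7 + 13/6 + 13/5 + 13/4 + 13/3 + 13/2 + 13/1 = 1145993/27720 ≈ 41.342.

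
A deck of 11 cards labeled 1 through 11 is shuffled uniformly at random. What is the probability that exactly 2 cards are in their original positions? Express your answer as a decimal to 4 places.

0.1839

Choose which 2 of the 11 are fixed: C(11,2) = 55 ways.
The remaining 9 must have no fixed point: D(9) = 133496.
P = 55·133496/39916800 = 16687/90720 ≈ 0.1839.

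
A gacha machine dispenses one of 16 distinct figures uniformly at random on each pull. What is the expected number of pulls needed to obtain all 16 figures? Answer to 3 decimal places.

After i distinct types are collected, each trial gives a new one with probability (16−i)/16, so the expected wait for the next new type is 16/(16−i).
E = 16/16 + 16/15 + 16/14 + 16/13 + 16/12 + 16/11 + 16/10 + 16/9 + 16/8 + 16/7 + 16/6 + 16/5 + 16/4 + 16/3 + 16/2 + 16/1 = 2436559/45045 ≈ 54.092.

54.092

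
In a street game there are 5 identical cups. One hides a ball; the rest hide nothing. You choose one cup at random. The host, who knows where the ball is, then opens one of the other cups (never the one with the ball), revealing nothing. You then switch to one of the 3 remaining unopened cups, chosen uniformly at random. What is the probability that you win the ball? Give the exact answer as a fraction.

Your original cup holds the ball with probability 1/5, so the other 4 collectively hold it with probability 4/5.
The host can always find an empty cup to open, so this doesn't change that 4/5; it is now spread over the 3 remaining unopened cups.
P(win by switching) = (4/5) · (1/3) = 4/15.

4/15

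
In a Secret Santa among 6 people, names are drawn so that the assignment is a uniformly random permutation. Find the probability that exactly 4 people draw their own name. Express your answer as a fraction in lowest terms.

1/48

Choose which 4 of the 6 are fixed: C(6,4) = 15 ways.
The remaining 2 must have no fixed point: D(2) = 1.
P = 15·1/720 = 1/48.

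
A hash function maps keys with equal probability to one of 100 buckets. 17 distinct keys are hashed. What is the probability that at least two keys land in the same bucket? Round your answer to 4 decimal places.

0.7635

It's easier to compute the probability that all 17 are distinct.
P(all distinct) = 100/100 · 99/100 · ··· · 84/100 ≈ 0.2365.
So the probability of at least one match is 1 − 0.2365 = 0.7635.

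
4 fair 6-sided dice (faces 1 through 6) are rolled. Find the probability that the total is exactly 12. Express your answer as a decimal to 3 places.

There are 6^4 = 1296 equally likely outcomes.
The number of ordered 4-tuples from {1,…,6} summing to 12 is 125.
P(sum = 12) = 125/1296 ≈ 0.096.

0.096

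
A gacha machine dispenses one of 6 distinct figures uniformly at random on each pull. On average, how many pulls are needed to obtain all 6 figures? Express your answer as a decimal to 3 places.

14.700

After i distinct types are collected, each trial gives a new one with probability (6−i)/6, so the expected wait for the next new type is 6/(6−i).
E = 6/6 + 6/5 + 6/4 + 6/3 + 6/2 + 6/1 = 147/10 ≈ 14.700.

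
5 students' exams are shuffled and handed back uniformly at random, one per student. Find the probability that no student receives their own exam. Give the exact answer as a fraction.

11/30

This is the derangement probability: permutations of 5 with no fixed point.
D(5) = 5! · (1 − 1/1! + 1/2! − ··· + (−1)^5/5!) = 44.
P = 44/120 = 11/30.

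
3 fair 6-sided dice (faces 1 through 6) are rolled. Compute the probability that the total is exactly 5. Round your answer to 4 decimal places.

0.0278

There are 6^3 = 216 equally likely outcomes.
The number of ordered 3-tuples from {1,…,6} summing to 5 is 6.
P(sum = 5) = 6/216 = 1/36 ≈ 0.0278.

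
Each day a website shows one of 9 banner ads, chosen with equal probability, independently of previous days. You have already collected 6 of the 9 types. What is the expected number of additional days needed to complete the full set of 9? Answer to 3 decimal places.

16.500

Starting from 6 distinct types, each trial gives a new one with probability (9−i)/9 when i types are held, so the wait for the next new type is 9/(9−i).
E = 9/3 + 9/2 + 9/1 = 33/2 ≈ 16.500.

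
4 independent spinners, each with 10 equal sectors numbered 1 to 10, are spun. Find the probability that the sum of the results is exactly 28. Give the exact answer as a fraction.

There are 10^4 = 10000 equally likely outcomes.
The number of ordered 4-tuples from {1,…,10} summing to 28 is 415.
P(sum = 28) = 415/10000 = 83/2000.

83/2000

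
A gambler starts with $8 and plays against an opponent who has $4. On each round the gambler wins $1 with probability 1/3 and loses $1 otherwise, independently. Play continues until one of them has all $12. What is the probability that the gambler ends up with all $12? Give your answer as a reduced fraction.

Let r = q/p = (2/3)/(1/3) = 2. The recurrence P(i) = p·P(i+1) + q·P(i−1) with P(0)=0, P(12)=1 gives P(i) = (1 − r^i)/(1 − r^12).
P(8) = (1 − (2)^8) / (1 − (2)^12) = 17/273.

17/273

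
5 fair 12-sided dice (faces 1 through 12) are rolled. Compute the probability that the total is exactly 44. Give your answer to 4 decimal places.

There are 12^5 = 248832 equally likely outcomes.
The number of ordered 5-tuples from {1,…,12} summing to 44 is 4495.
P(sum = 44) = 4495/248832 ≈ 0.0181.

0.0181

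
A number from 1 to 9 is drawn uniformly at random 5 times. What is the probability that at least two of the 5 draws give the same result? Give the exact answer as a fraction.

1627/2187

P(all 5 different) = 9/9 · 8/9 · ··· · 5/9 = 560/2187.
P(at least two equal) = 1 − 560/2187 = 1627/2187.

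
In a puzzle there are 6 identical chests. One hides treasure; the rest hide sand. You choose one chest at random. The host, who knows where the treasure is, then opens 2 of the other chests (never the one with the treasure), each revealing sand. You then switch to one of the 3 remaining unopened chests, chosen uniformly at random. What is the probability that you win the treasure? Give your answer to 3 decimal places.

Your original chest holds the treasure with probability 1/6, so the other 5 collectively hold it with probability 5/6.
The host can always find 2 empty chests to open, so the reveals don't change that 5/6; it is now spread over the 3 remaining unopened chests.
P(win by switching) = (5/6) · (1/3) = 5/18 ≈ 0.278.

0.278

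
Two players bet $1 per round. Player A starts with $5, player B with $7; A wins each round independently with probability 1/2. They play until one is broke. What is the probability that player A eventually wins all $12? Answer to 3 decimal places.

With a fair step, P(i) = ½P(i−1) + ½P(i+1) with P(0)=0, P(12)=1 has the linear solution P(i) = i/12.
P(5) = 5/12 ≈ 0.417.

0.417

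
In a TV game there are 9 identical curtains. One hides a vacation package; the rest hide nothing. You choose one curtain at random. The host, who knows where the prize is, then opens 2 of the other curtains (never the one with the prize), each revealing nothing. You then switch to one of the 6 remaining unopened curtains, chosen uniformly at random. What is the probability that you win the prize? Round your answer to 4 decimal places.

Your original curtain holds the prize with probability 1/9, so the other 8 collectively hold it with probability 8/9.
The host can always find 2 empty curtains to open, so the reveals don't change that 8/9; it is now spread over the 6 remaining unopened curtains.
P(win by switching) = (8/9) · (1/6) = 4/27 ≈ 0.1481.

0.1481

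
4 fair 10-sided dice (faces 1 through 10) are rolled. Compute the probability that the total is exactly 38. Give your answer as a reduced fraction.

There are 10^4 = 10000 equally likely outcomes.
The number of ordered 4-tuples from {1,…,10} summing to 38 is 10.
P(sum = 38) = 10/10000 = 1/1000.

1/1000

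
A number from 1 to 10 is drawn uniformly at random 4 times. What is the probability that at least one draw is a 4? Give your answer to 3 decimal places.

0.344

P(no draw is a 4) = (9/10)^4 ≈ 0.656.
P(at least one) = 1 − 0.656 = 0.344.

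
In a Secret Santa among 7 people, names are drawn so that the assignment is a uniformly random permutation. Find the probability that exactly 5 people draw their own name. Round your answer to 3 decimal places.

Choose which 5 of the 7 are fixed: C(7,5) = 21 ways.
The remaining 2 must have no fixed point: D(2) = 1.
P = 21·1/5040 = 1/240 ≈ 0.004.

0.004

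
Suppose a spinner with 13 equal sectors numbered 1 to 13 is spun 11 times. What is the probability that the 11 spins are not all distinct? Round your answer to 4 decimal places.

P(all 11 different) = 13/13 · 12/13 · ··· · 3/13 ≈ 0.0017.
P(at least two equal) = 1 − 0.0017 = 0.9983.

0.9983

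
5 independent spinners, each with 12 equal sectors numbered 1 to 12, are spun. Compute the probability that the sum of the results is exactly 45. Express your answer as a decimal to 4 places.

There are 12^5 = 248832 equally likely outcomes.
The number of ordered 5-tuples from {1,…,12} summing to 45 is 3701.
P(sum = 45) = 3701/248832 ≈ 0.0149.

0.0149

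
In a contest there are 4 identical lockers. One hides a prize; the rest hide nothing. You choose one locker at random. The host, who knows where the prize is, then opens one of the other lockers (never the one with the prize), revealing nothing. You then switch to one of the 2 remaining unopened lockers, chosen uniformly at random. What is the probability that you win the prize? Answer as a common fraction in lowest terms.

3/8

Your original locker holds the prize with probability 1/4, so the other 3 collectively hold it with probability 3/4.
The host can always find an empty locker to open, so this doesn't change that 3/4; it is now spread over the 2 remaining unopened lockers.
P(win by switching) = (3/4) · (1/2) = 3/8.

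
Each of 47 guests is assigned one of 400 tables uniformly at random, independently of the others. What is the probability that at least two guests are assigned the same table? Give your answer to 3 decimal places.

It's easier to compute the probability that all 47 are distinct.
P(all distinct) = 400/400 · 399/400 · ··· · 354/400 ≈ 0.060.
So the probability of at least one match is 1 − 0.060 = 0.940.

0.940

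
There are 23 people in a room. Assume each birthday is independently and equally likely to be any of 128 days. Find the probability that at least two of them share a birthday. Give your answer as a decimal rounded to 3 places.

0.878

It's easier to compute the probability that all 23 are distinct.
P(all distinct) = 128/128 · 127/128 · ··· · 106/128 ≈ 0.122.
So the probability of at least one match is 1 − 0.122 = 0.878.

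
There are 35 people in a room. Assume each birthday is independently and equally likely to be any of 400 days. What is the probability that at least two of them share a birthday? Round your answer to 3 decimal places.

0.784

It's easier to compute the probability that all 35 are distinct.
P(all distinct) = 400/400 · 399/400 · ··· · 366/400 ≈ 0.216.
So the probability of at least one match is 1 − 0.216 = 0.784.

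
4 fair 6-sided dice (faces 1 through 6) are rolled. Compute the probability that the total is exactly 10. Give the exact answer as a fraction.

There are 6^4 = 1296 equally likely outcomes.
The number of ordered 4-tuples from {1,…,6} summing to 10 is 80.
P(sum = 10) = 80/1296 = 5/81.

5/81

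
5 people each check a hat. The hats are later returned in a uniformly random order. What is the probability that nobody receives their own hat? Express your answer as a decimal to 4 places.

This is the derangement probability: permutations of 5 with no fixed point.
D(5) = 5! · (1 − 1/1! + 1/2! − ··· + (−1)^5/5!) = 44.
P = 44/120 = 11/30 ≈ 0.3667.

0.3667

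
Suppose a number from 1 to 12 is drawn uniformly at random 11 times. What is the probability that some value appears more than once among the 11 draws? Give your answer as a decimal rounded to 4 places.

P(all 11 different) = 12/12 · 11/12 · ··· · 2/12 ≈ 0.0006.
P(at least two equal) = 1 − 0.0006 = 0.9994.

0.9994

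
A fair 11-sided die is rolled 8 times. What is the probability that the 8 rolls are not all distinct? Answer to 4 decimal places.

0.9690

P(all 8 different) = 11/11 · 10/11 · ··· · 4/11 ≈ 0.0310.
P(at least two equal) = 1 − 0.0310 = 0.9690.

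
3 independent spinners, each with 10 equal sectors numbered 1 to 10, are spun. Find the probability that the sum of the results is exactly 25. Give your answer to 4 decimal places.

0.0210

There are 10^3 = 1000 equally likely outcomes.
The number of ordered 3-tuples from {1,…,10} summing to 25 is 21.
P(sum = 25) = 21/1000 ≈ 0.0210.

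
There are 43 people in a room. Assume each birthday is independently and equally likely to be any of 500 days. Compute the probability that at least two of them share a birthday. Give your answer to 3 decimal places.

It's easier to compute the probability that all 43 are distinct.
P(all distinct) = 500/500 · 499/500 · ··· · 458/500 ≈ 0.156.
So the probability of at least one match is 1 − 0.156 = 0.844.

0.844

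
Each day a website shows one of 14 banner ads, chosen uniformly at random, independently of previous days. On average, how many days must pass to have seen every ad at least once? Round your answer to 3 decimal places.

45.522

After i distinct types are collected, each trial gives a new one with probability (14−i)/14, so the expected wait for the next new type is 14/(14−i).
E = 14/14 + 14/13 + 14/12 + 14/11 + 14/10 + 14/9 + 14/8 + 14/7 + 14/6 + 14/5 + 14/4 + 14/3 + 14/2 + 14/1 = 1171733/25740 ≈ 45.522.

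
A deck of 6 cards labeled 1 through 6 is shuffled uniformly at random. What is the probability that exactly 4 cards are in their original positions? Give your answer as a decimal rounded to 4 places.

0.0208

Choose which 4 of the 6 are fixed: C(6,4) = 15 ways.
The remaining 2 must have no fixed point: D(2) = 1.
P = 15·1/720 = 1/48 ≈ 0.0208.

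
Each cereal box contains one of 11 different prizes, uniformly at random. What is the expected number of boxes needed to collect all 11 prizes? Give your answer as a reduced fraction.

After i distinct types are collected, each trial gives a new one with probability (11−i)/11, so the expected wait for the next new type is 11/(11−i).
E = 11/11 + 11/10 + 11/9 + 11/8 + 11/7 + 11/6 + 11/5 + 11/4 + 11/3 + 11/2 + 11/1 = 83711/2520.

83711/2520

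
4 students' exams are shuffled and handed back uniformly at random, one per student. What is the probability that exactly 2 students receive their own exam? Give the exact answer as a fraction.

Choose which 2 of the 4 are fixed: C(4,2) = 6 ways.
The remaining 2 must have no fixed point: D(2) = 1.
P = 6·1/24 = 1/4.

1/4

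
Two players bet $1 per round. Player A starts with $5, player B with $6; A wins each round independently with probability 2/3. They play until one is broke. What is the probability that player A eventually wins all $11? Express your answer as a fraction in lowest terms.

Let r = q/p = (1/3)/(2/3) = 1/2. The recurrence P(i) = p·P(i+1) + q·P(i−1) with P(0)=0, P(11)=1 gives P(i) = (1 − r^i)/(1 − r^11).
P(5) = (1 − (1/2)^5) / (1 − (1/2)^11) = 1984/2047.

1984/2047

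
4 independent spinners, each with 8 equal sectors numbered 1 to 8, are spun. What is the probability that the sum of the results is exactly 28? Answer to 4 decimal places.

0.0085

There are 8^4 = 4096 equally likely outcomes.
The number of ordered 4-tuples from {1,…,8} summing to 28 is 35.
P(sum = 28) = 35/4096 ≈ 0.0085.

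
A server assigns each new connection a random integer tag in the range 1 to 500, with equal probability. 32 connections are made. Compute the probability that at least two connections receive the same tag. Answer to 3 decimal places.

It's easier to compute the probability that all 32 are distinct.
P(all distinct) = 500/500 · 499/500 · ··· · 469/500 ≈ 0.363.
So the probability of at least one match is 1 − 0.363 = 0.637.

0.637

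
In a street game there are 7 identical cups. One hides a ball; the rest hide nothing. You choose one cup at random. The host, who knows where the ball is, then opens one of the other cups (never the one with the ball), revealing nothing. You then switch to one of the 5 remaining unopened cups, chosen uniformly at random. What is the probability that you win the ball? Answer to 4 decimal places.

0.1714

Your original cup holds the ball with probability 1/7, so the other 6 collectively hold it with probability 6/7.
The host can always find an empty cup to open, so this doesn't change that 6/7; it is now spread over the 5 remaining unopened cups.
P(win by switching) = (6/7) · (1/5) = 6/35 ≈ 0.1714.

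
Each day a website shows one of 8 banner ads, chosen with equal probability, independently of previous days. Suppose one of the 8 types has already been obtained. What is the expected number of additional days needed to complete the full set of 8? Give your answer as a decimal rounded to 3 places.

20.743

Starting from 1 distinct type, each trial gives a new one with probability (8−i)/8 when i types are held, so the wait for the next new type is 8/(8−i).
E = 8/7 + 8/6 + 8/5 + 8/4 + 8/3 + 8/2 + 8/1 = 726/35 ≈ 20.743.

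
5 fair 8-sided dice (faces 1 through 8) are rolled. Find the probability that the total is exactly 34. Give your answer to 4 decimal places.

There are 8^5 = 32768 equally likely outcomes.
The number of ordered 5-tuples from {1,…,8} summing to 34 is 210.
P(sum = 34) = 210/32768 = 105/16384 ≈ 0.0064.

0.0064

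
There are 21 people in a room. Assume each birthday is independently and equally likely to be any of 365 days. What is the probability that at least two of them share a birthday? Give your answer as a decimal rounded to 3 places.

It's easier to compute the probability that all 21 are distinct.
P(all distinct) = 365/365 · 364/365 · ··· · 345/365 ≈ 0.556.
So the probability of at least one match is 1 − 0.556 = 0.444.

0.444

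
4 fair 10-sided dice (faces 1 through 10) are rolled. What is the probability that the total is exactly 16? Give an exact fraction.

83/2000

There are 10^4 = 10000 equally likely outcomes.
The number of ordered 4-tuples from {1,…,10} summing to 16 is 415.
P(sum = 16) = 415/10000 = 83/2000.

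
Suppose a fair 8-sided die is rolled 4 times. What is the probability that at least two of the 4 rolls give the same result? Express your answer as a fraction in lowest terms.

P(all 4 different) = 8/8 · 7/8 · ··· · 5/8 = 105/256.
P(at least two equal) = 1 − 105/256 = 151/256.

151/256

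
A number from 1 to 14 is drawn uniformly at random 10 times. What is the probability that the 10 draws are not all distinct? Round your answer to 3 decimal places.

P(all 10 different) = 14/14 · 13/14 · ··· · 5/14 ≈ 0.013.
P(at least two equal) = 1 − 0.013 = 0.987.

0.987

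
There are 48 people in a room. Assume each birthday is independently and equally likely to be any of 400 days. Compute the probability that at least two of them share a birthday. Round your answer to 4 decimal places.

0.9471

It's easier to compute the probability that all 48 are distinct.
P(all distinct) = 400/400 · 399/400 · ··· · 353/400 ≈ 0.0529.
So the probability of at least one match is 1 − 0.0529 = 0.9471.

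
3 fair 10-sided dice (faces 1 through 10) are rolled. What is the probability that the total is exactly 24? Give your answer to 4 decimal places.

There are 10^3 = 1000 equally likely outcomes.
The number of ordered 3-tuples from {1,…,10} summing to 24 is 28.
P(sum = 24) = 28/1000 = 7/250 ≈ 0.0280.

0.0280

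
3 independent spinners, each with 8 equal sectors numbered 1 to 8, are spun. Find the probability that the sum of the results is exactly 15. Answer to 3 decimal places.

0.090

There are 8^3 = 512 equally likely outcomes.
The number of ordered 3-tuples from {1,…,8} summing to 15 is 46.
P(sum = 15) = 46/512 = 23/256 ≈ 0.090.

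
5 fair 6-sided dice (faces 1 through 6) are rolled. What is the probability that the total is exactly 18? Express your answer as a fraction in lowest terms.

65/648

There are 6^5 = 7776 equally likely outcomes.
The number of ordered 5-tuples from {1,…,6} summing to 18 is 780.
P(sum = 18) = 780/7776 = 65/648.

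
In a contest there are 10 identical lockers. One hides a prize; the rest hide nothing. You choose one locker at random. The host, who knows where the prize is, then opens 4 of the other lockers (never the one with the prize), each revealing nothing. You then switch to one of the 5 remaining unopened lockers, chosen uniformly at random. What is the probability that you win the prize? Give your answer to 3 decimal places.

Your original locker holds the prize with probability 1/10, so the other 9 collectively hold it with probability 9/10.
The host can always find 4 empty lockers to open, so the reveals don't change that 9/10; it is now spread over the 5 remaining unopened lockers.
P(win by switching) = (9/10) · (1/5) = 9/50 ≈ 0.180.

0.180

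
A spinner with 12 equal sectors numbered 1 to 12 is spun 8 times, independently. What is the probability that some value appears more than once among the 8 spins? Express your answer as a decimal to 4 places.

0.9536

P(all 8 different) = 12/12 · 11/12 · ··· · 5/12 ≈ 0.0464.
P(at least two equal) = 1 − 0.0464 = 0.9536.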